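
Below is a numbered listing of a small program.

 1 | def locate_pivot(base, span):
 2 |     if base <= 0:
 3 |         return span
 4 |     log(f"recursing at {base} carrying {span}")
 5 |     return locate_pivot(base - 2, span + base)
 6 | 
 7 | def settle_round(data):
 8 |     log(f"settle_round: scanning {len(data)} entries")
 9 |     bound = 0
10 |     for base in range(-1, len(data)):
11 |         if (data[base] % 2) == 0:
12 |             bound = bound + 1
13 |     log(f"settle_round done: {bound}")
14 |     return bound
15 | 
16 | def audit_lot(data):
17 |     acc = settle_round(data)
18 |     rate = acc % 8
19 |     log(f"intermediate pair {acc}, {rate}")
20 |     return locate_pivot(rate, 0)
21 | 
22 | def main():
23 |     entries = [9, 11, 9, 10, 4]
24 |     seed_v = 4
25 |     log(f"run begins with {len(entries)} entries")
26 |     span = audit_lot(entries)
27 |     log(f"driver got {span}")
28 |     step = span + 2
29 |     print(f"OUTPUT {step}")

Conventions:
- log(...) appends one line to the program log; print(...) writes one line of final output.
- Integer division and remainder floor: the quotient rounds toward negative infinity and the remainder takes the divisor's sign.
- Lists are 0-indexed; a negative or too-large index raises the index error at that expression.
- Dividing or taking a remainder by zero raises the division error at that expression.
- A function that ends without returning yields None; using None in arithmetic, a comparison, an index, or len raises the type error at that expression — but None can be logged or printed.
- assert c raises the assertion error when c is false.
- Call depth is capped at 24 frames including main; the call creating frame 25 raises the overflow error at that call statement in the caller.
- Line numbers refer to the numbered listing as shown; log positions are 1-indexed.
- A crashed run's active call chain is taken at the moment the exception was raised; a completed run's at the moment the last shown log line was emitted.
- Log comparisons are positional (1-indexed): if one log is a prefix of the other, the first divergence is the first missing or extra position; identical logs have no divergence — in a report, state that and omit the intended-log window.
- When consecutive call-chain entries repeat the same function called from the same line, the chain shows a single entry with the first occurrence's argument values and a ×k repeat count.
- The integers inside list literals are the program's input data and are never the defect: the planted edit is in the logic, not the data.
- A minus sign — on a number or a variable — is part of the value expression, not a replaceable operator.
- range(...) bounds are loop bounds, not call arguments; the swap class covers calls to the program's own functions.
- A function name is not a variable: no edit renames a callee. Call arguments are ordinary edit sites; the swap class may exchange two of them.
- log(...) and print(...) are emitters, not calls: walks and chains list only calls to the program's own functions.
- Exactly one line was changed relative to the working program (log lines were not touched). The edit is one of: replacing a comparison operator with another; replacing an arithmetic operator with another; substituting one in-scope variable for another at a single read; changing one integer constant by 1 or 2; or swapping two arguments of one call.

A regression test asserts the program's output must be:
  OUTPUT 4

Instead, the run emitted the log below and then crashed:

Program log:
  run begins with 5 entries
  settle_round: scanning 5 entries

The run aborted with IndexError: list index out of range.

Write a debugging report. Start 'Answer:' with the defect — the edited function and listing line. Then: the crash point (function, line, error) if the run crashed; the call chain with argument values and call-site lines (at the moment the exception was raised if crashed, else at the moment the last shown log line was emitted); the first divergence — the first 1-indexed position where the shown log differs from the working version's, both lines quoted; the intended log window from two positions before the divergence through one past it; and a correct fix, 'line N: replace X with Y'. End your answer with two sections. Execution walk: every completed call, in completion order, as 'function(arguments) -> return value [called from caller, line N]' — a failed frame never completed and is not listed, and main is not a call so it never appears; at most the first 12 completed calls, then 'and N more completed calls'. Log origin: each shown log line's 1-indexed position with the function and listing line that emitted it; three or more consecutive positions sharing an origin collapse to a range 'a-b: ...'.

Answer: the defect is in settle_round at line 10.
Key fact: The log ends early — 2 lines, where the working version next logs 'settle_round done: 2'.
Crash: settle_round, line 11, IndexError.
Call chain: main -> audit_lot([9, 11, 9, 10, 4]) (called at line 26) -> settle_round([9, 11, 9, 10, 4]) (called at line 17).
First divergence: position 3 — the faulty run's log ends after 2 lines; the working version continues with 'settle_round done: 2'.
Intended log window:
  1: run begins with 5 entries
  2: settle_round: scanning 5 entries
  3: settle_round done: 2
  4: intermediate pair 2, 2
Execution walk:
  (no call completed)
Log line origins:
  1: logged in main at line 25
  2: logged in settle_round at line 8
A correct fix: line 10: replace `-1` with `0`.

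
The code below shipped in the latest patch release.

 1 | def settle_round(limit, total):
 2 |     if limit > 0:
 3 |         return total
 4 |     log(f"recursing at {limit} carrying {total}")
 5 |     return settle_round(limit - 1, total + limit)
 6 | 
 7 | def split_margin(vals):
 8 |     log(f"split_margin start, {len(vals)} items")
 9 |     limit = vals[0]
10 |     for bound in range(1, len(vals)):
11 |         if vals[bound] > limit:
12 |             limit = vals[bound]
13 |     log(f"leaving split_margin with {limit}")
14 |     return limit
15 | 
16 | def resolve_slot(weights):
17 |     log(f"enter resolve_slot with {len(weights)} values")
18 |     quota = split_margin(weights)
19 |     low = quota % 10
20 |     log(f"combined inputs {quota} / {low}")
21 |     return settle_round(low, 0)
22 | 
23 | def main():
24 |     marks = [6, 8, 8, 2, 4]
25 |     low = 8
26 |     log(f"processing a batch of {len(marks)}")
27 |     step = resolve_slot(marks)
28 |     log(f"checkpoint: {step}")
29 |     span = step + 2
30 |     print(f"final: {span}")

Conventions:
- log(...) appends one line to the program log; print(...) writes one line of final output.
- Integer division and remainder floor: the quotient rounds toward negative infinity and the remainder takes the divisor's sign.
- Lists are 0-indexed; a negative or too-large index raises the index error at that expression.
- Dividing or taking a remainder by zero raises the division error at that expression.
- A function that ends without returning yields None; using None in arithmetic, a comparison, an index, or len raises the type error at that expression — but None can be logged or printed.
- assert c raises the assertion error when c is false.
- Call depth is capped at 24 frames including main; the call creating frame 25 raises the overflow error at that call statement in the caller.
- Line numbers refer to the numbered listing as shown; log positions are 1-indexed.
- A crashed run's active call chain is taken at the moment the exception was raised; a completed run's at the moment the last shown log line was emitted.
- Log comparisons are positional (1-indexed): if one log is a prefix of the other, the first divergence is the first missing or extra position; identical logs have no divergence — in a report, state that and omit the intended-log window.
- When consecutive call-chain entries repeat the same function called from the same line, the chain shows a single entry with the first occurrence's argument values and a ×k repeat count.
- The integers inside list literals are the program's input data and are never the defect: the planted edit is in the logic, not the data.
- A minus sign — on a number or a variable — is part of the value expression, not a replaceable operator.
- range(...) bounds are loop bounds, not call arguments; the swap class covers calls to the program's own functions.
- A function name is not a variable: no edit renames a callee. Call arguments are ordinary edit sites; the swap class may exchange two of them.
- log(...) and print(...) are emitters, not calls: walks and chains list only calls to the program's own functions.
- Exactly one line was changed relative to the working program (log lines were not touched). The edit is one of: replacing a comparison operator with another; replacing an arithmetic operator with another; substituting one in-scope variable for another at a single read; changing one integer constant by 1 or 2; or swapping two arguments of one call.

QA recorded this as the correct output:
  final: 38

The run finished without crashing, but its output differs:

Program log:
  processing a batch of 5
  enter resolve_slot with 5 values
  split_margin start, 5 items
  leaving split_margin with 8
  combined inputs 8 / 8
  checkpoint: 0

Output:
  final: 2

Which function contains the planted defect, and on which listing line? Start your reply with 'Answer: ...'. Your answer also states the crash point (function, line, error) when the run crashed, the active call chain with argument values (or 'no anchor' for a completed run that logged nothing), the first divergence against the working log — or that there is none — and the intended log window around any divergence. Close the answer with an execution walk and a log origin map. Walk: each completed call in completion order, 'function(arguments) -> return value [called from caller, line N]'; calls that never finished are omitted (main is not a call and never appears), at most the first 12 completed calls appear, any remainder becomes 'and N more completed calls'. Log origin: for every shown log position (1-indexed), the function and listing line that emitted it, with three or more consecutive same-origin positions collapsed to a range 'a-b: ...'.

Answer: the defect is in settle_round at line 2.
The tell: At log position 6 the runs split — shown 'checkpoint: 0', but the working version logs 'recursing at 8 carrying 0'.
Call chain: main.
First divergence: at position 6 the run shows 'checkpoint: 0' where the working version logs 'recursing at 8 carrying 0'.
Intended log window:
  4: leaving split_margin with 8
  5: combined inputs 8 / 8
  6: recursing at 8 carrying 0
  7: recursing at 7 carrying 8
Execution walk:
  split_margin([6, 8, 8, 2, 4]) -> 8  [called from resolve_slot, line 18]
  settle_round(8, 0) -> 0  [called from resolve_slot, line 21]
  resolve_slot([6, 8, 8, 2, 4]) -> 0  [called from main, line 27]
Log origins:
  1: emitted by main (line 26)
  2: emitted by resolve_slot (line 17)
  3: emitted by split_margin (line 8)
  4: emitted by split_margin (line 13)
  5: emitted by resolve_slot (line 20)
  6: emitted by main (line 28)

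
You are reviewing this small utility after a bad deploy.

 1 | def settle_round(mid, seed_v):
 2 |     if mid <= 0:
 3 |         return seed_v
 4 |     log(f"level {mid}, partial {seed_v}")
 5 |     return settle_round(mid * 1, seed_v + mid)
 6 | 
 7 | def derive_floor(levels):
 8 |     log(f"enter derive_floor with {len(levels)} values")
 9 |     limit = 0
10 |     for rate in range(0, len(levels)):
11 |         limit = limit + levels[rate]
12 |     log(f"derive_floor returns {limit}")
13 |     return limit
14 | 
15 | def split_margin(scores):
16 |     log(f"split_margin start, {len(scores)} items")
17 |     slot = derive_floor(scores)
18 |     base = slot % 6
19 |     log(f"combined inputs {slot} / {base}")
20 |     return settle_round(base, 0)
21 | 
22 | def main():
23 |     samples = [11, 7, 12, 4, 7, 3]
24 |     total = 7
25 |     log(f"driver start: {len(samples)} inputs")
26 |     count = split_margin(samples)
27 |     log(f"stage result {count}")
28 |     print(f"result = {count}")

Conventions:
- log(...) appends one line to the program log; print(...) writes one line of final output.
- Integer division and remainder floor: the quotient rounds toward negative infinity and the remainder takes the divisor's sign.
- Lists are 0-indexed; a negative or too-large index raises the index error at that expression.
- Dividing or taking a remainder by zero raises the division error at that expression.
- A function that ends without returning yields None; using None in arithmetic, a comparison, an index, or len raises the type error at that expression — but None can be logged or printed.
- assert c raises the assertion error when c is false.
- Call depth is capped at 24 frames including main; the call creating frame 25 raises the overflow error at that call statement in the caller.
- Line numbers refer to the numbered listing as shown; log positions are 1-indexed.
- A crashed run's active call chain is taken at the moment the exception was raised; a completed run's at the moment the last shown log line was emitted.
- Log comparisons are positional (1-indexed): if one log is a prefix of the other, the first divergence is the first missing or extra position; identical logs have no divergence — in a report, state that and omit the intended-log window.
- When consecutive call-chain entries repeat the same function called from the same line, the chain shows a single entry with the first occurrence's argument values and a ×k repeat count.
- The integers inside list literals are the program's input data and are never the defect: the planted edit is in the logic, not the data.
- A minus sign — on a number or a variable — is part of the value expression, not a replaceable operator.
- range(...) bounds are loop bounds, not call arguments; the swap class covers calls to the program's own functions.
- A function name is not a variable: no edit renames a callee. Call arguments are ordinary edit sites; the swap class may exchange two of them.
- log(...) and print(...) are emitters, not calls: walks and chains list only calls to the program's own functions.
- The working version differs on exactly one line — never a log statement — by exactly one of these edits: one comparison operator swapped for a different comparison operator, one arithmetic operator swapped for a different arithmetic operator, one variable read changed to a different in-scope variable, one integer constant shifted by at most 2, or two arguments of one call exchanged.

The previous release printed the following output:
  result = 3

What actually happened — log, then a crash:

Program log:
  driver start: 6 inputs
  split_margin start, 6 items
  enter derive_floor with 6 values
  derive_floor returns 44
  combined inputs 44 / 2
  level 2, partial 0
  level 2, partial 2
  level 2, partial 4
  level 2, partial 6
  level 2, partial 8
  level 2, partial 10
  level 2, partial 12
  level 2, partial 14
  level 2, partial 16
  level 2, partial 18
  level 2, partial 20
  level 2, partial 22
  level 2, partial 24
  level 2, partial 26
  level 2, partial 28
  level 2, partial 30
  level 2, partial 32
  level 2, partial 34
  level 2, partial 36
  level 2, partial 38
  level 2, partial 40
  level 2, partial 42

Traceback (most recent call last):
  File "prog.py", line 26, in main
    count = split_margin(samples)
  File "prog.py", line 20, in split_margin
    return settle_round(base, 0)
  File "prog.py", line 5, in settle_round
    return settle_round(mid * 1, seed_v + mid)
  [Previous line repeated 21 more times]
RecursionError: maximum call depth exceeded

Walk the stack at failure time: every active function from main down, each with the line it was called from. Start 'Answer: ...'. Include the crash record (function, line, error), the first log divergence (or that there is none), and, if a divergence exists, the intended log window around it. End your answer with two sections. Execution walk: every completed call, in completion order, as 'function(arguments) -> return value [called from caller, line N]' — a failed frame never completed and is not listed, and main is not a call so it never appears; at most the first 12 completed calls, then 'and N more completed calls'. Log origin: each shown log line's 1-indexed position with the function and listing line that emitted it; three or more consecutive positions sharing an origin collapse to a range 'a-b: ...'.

Answer: main -> split_margin (called at line 26) -> settle_round (called at line 20) -> settle_round (called at line 5) ×21.
Key fact: Position 7 is the first bad log line: 'level 2, partial 2' should read 'level 1, partial 2'.
Crash: settle_round, line 5, RecursionError.
First divergence: at position 7 the run shows 'level 2, partial 2' where the working version logs 'level 1, partial 2'.
Intended log window:
  5: combined inputs 44 / 2
  6: level 2, partial 0
  7: level 1, partial 2
  8: stage result 3
Execution walk:
  derive_floor([11, 7, 12, 4, 7, 3]) -> 44  [called from split_margin, line 17]
Log origin:
  1: from main, line 25
  2: from split_margin, line 16
  3: from derive_floor, line 8
  4: from derive_floor, line 12
  5: from split_margin, line 19
  6-27: from settle_round, line 4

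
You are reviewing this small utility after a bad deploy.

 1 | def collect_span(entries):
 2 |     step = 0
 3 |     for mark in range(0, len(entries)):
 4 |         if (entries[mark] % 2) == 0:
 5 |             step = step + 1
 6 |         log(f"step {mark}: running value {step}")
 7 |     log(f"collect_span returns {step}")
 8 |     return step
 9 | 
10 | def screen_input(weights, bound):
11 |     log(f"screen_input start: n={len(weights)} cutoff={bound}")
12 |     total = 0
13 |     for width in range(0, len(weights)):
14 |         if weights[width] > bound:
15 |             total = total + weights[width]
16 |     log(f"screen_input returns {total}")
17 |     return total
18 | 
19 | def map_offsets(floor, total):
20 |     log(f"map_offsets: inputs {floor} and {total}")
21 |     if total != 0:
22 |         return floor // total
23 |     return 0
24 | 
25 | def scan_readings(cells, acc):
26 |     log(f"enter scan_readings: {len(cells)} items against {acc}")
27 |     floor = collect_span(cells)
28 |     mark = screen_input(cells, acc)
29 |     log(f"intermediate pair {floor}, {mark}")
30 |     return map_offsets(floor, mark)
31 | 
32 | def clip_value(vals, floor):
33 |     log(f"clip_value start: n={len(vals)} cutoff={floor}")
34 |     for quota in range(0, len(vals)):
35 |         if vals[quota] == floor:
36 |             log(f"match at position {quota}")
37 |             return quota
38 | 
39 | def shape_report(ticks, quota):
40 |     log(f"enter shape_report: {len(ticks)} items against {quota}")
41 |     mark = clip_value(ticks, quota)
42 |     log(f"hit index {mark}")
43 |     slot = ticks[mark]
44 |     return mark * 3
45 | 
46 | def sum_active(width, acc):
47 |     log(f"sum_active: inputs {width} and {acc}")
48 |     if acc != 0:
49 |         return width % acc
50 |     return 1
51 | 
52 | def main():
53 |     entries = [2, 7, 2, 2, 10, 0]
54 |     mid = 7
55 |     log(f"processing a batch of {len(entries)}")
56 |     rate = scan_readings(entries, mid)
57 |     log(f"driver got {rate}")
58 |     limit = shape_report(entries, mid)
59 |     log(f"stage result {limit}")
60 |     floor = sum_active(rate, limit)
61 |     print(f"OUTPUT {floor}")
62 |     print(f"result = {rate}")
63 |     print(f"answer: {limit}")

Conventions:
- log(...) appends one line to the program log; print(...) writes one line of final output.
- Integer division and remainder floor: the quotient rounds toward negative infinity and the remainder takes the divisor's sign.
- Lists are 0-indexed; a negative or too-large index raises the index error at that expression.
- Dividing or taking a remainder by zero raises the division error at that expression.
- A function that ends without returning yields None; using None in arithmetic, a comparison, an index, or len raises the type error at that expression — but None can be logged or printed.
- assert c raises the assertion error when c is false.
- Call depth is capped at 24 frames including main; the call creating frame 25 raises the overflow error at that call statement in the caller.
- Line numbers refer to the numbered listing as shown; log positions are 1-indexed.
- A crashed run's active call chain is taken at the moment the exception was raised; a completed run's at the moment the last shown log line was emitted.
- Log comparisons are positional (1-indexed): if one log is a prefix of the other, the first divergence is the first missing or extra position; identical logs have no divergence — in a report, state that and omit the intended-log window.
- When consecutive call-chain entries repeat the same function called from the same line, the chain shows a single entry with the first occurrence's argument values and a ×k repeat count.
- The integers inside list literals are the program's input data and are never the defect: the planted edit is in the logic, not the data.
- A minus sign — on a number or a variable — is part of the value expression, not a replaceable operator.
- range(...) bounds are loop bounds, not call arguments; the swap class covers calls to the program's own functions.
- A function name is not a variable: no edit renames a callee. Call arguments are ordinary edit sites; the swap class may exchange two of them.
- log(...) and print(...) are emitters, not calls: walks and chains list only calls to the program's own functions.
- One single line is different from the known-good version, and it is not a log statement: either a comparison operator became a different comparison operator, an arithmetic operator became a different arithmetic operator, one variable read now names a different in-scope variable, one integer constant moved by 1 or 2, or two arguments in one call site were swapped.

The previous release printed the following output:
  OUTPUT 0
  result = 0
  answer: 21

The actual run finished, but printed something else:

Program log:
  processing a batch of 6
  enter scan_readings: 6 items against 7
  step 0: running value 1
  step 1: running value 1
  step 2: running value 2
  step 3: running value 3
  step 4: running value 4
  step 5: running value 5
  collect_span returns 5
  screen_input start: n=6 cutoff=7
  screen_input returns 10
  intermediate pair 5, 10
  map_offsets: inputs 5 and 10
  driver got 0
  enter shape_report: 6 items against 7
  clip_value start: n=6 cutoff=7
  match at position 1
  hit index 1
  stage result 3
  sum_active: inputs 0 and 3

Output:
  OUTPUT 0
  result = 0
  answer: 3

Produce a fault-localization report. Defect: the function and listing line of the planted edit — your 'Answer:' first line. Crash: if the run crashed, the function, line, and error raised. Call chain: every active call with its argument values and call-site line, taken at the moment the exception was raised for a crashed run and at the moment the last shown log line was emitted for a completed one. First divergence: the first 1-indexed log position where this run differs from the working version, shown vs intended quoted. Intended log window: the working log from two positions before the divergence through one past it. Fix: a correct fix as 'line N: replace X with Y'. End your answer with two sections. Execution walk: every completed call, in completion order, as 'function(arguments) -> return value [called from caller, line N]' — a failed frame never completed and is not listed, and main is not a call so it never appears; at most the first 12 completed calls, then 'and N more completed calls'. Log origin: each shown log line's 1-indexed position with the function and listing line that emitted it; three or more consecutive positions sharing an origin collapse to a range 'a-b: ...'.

Answer: the defect is in shape_report at line 44.
Key fact: Log line 19 is where behavior first shows: 'stage result 3' appears instead of 'stage result 21'.
Call chain: main -> sum_active(0, 3) (called at line 60).
First divergence: position 19 — shown 'stage result 3', intended 'stage result 21'.
Intended log window:
  17: match at position 1
  18: hit index 1
  19: stage result 21
  20: sum_active: inputs 0 and 21
Execution walk:
  collect_span([2, 7, 2, 2, 10, 0]) -> 5  [called from scan_readings, line 27]
  screen_input([2, 7, 2, 2, 10, 0], 7) -> 10  [called from scan_readings, line 28]
  map_offsets(5, 10) -> 0  [called from scan_readings, line 30]
  scan_readings([2, 7, 2, 2, 10, 0], 7) -> 0  [called from main, line 56]
  clip_value([2, 7, 2, 2, 10, 0], 7) -> 1  [called from shape_report, line 41]
  shape_report([2, 7, 2, 2, 10, 0], 7) -> 3  [called from main, line 58]
  sum_active(0, 3) -> 0  [called from main, line 60]
Log line origins:
  1: logged in main at line 55
  2: logged in scan_readings at line 26
  3-8: logged in collect_span at line 6
  9: logged in collect_span at line 7
  10: logged in screen_input at line 11
  11: logged in screen_input at line 16
  12: logged in scan_readings at line 29
  13: logged in map_offsets at line 20
  14: logged in main at line 57
  15: logged in shape_report at line 40
  16: logged in clip_value at line 33
  17: logged in clip_value at line 36
  18: logged in shape_report at line 42
  19: logged in main at line 59
  20: logged in sum_active at line 47
A correct fix: line 44: replace `mark` with `slot`.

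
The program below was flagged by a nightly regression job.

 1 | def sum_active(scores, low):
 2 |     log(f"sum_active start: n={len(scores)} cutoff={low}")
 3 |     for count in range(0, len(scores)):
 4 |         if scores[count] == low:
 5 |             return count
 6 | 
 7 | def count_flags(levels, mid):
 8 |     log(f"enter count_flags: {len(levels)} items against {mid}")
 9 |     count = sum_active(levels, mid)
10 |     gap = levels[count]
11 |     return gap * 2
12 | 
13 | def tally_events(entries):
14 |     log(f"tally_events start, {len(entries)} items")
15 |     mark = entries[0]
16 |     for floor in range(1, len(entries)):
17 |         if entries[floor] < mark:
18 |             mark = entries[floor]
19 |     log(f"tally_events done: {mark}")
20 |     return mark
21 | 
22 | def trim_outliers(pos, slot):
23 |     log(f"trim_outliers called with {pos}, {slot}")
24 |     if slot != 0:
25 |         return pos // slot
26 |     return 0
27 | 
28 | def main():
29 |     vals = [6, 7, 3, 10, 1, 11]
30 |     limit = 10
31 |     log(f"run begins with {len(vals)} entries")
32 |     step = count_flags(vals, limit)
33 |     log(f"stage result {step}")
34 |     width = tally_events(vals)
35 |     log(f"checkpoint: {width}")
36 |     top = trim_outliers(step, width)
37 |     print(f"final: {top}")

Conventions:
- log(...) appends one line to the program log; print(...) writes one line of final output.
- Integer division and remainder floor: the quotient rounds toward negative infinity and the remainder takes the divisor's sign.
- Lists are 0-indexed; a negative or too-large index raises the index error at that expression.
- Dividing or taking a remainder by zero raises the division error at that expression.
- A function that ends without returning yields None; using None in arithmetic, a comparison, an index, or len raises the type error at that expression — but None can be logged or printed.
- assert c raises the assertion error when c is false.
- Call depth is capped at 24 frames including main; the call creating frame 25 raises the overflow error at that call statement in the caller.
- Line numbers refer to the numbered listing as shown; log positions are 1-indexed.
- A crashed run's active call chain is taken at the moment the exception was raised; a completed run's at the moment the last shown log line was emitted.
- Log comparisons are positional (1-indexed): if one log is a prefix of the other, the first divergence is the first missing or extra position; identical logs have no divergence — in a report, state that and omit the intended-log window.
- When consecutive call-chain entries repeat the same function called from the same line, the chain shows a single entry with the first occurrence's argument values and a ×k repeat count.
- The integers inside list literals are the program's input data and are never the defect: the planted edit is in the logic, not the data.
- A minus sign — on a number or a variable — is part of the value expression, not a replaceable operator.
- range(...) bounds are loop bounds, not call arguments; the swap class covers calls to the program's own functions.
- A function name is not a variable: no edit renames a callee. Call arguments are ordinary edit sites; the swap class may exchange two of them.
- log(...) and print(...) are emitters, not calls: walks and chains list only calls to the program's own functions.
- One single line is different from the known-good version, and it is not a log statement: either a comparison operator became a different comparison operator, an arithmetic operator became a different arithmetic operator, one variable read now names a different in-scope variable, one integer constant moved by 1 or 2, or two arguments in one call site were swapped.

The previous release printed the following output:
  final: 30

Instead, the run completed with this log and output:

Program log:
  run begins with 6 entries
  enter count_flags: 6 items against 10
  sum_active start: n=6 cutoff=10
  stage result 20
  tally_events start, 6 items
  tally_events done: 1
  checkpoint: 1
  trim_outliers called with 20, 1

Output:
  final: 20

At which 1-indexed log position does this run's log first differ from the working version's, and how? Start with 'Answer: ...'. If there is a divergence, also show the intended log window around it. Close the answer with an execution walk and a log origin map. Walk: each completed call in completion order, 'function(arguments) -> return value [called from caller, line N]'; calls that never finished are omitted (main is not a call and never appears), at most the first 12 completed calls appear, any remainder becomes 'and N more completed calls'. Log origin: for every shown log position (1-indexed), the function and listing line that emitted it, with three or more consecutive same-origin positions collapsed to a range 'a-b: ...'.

Answer: position 4; shown 'stage result 20' vs intended 'stage result 30'.
Intended log window:
  2: enter count_flags: 6 items against 10
  3: sum_active start: n=6 cutoff=10
  4: stage result 30
  5: tally_events start, 6 items
Execution walk:
  sum_active([6, 7, 3, 10, 1, 11], 10) -> 3  [called from count_flags, line 9]
  count_flags([6, 7, 3, 10, 1, 11], 10) -> 20  [called from main, line 32]
  tally_events([6, 7, 3, 10, 1, 11]) -> 1  [called from main, line 34]
  trim_outliers(20, 1) -> 20  [called from main, line 36]
Log origins:
  1: emitted by main (line 31)
  2: emitted by count_flags (line 8)
  3: emitted by sum_active (line 2)
  4: emitted by main (line 33)
  5: emitted by tally_events (line 14)
  6: emitted by tally_events (line 19)
  7: emitted by main (line 35)
  8: emitted by trim_outliers (line 23)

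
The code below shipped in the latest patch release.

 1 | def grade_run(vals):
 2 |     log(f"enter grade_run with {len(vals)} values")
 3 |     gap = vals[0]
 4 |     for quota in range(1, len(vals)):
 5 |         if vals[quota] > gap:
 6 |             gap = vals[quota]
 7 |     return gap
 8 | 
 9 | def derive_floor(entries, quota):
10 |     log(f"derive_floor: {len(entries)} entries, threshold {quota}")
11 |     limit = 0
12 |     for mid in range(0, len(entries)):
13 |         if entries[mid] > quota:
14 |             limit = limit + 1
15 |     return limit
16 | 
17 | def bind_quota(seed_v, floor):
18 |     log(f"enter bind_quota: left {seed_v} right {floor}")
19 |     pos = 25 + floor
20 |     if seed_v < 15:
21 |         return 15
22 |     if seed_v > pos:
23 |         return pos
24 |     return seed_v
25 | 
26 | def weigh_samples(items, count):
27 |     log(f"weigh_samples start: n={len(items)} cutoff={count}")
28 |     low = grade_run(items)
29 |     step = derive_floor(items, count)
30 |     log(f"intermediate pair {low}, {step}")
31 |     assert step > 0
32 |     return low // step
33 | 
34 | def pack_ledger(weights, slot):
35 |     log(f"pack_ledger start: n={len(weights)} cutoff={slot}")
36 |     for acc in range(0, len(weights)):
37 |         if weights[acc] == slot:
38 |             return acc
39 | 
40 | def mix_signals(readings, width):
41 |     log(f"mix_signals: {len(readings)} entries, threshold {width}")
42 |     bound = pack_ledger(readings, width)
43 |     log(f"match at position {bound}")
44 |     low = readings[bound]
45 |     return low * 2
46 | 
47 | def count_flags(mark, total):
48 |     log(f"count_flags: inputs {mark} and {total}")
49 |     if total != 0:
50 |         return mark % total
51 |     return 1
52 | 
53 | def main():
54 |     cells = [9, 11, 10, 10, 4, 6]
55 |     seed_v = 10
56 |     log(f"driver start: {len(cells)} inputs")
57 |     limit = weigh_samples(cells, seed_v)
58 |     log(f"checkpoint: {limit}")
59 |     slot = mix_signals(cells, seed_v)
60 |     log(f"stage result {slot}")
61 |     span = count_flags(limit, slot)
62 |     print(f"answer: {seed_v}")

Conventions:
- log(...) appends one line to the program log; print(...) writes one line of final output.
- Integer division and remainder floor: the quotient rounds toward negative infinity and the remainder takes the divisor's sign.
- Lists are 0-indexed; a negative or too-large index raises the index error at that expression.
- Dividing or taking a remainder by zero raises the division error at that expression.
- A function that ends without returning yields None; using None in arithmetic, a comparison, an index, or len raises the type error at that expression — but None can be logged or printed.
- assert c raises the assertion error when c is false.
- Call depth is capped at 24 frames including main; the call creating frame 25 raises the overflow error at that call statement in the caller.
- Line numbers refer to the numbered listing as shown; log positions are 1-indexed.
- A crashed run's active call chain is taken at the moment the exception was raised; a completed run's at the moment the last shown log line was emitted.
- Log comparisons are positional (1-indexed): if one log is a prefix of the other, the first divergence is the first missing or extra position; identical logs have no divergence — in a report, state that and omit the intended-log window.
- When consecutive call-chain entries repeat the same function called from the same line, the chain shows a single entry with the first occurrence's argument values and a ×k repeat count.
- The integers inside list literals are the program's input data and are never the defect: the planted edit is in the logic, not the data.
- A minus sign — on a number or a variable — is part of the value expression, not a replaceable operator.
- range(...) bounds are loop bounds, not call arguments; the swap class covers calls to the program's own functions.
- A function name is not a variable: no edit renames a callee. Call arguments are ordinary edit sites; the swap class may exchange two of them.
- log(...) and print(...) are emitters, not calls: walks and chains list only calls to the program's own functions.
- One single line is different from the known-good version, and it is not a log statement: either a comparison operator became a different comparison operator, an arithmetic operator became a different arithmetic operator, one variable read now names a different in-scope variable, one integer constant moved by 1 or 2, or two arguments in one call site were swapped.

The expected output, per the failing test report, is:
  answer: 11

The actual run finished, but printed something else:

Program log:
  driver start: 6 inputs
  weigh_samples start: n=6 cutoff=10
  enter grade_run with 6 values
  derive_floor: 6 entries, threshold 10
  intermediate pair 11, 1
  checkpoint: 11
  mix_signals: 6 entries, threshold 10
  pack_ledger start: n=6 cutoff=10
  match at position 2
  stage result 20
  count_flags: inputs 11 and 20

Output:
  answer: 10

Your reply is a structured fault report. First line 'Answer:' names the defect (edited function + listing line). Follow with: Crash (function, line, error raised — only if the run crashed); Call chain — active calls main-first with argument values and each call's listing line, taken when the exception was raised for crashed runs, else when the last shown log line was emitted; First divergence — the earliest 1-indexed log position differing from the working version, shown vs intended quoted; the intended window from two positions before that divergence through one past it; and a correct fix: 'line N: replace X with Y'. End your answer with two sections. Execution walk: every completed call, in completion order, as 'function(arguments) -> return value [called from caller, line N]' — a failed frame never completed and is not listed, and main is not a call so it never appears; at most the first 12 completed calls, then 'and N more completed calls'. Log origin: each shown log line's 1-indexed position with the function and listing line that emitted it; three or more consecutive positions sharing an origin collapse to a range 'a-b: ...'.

Answer: the defect is in main at line 62.
Key observation: The two runs log identically and part ways only at the printed values.
Call chain: main -> count_flags(11, 20) (called at line 61).
First divergence: there is none — every log position agrees.
Execution walk:
  grade_run([9, 11, 10, 10, 4, 6]) -> 11  [called from weigh_samples, line 28]
  derive_floor([9, 11, 10, 10, 4, 6], 10) -> 1  [called from weigh_samples, line 29]
  weigh_samples([9, 11, 10, 10, 4, 6], 10) -> 11  [called from main, line 57]
  pack_ledger([9, 11, 10, 10, 4, 6], 10) -> 2  [called from mix_signals, line 42]
  mix_signals([9, 11, 10, 10, 4, 6], 10) -> 20  [called from main, line 59]
  count_flags(11, 20) -> 11  [called from main, line 61]
Log origin:
  1: emitted by main (line 56)
  2: emitted by weigh_samples (line 27)
  3: emitted by grade_run (line 2)
  4: emitted by derive_floor (line 10)
  5: emitted by weigh_samples (line 30)
  6: emitted by main (line 58)
  7: emitted by mix_signals (line 41)
  8: emitted by pack_ledger (line 35)
  9: emitted by mix_signals (line 43)
  10: emitted by main (line 60)
  11: emitted by count_flags (line 48)
A correct fix: line 62: replace `seed_v` with `span`.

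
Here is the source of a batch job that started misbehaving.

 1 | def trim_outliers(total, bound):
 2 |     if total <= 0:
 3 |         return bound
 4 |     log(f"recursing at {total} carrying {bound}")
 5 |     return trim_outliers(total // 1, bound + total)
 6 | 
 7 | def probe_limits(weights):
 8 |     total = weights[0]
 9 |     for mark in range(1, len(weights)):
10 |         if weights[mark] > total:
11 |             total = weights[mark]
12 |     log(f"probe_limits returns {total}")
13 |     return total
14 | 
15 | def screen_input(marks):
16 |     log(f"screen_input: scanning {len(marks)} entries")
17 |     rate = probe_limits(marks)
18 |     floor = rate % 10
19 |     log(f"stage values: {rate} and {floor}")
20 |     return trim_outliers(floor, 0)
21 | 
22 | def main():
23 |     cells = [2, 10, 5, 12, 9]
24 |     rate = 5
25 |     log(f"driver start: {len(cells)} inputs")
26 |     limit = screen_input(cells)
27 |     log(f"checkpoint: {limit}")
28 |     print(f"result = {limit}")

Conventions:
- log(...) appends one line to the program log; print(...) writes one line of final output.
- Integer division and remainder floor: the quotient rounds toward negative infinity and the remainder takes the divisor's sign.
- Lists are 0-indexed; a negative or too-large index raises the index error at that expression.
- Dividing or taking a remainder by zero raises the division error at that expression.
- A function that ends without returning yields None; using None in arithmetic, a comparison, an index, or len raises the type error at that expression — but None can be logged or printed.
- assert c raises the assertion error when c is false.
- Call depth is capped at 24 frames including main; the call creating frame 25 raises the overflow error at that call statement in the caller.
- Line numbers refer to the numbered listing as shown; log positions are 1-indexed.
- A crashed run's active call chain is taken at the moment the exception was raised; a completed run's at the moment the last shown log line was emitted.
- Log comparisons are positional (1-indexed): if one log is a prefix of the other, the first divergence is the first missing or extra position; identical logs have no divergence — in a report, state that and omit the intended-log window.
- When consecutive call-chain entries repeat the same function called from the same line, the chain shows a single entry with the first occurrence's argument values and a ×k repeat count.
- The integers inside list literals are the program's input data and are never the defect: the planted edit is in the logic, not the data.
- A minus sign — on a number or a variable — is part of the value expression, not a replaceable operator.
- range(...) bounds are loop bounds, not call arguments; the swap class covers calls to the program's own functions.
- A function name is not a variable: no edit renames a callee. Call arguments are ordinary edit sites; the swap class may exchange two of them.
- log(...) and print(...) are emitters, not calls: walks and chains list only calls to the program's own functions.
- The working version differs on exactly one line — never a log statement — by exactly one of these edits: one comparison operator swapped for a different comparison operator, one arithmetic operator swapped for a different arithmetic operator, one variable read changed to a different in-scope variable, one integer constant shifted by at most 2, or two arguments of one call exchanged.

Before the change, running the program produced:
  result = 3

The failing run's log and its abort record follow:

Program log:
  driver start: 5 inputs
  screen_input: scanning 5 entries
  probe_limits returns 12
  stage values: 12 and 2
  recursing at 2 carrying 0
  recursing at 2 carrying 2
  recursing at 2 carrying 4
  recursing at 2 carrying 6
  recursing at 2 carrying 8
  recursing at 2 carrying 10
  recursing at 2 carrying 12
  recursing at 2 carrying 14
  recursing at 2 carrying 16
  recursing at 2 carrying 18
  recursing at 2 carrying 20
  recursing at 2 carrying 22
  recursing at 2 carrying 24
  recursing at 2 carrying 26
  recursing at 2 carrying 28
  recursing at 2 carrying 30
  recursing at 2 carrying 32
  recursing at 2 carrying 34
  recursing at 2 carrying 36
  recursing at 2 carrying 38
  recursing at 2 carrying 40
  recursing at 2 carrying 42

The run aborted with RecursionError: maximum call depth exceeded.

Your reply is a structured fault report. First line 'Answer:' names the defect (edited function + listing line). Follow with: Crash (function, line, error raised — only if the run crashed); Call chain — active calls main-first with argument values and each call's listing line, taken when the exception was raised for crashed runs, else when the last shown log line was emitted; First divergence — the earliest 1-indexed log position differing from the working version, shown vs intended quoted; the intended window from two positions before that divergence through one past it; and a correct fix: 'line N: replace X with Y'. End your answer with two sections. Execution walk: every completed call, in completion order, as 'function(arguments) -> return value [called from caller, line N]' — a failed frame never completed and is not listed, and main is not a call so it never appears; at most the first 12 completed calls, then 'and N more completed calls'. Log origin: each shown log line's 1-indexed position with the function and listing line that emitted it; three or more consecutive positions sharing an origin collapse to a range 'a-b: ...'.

Answer: the defect is in trim_outliers at line 5.
Key observation: Everything matches until log position 6, which reads 'recursing at 2 carrying 2' in place of 'recursing at 1 carrying 2'.
Crash: trim_outliers, line 5, RecursionError.
Call chain: main -> screen_input([2, 10, 5, 12, 9]) (called at line 26) -> trim_outliers(2, 0) (called at line 20) -> trim_outliers(2, 2) (called at line 5) ×21.
First divergence: at position 6 the run shows 'recursing at 2 carrying 2' where the working version logs 'recursing at 1 carrying 2'.
Intended log window:
  4: stage values: 12 and 2
  5: recursing at 2 carrying 0
  6: recursing at 1 carrying 2
  7: checkpoint: 3
Execution walk:
  probe_limits([2, 10, 5, 12, 9]) -> 12  [called from screen_input, line 17]
Log origin:
  1: emitted by main (line 25)
  2: emitted by screen_input (line 16)
  3: emitted by probe_limits (line 12)
  4: emitted by screen_input (line 19)
  5-26: emitted by trim_outliers (line 4)
A correct fix: line 5: replace `//` with `-`.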